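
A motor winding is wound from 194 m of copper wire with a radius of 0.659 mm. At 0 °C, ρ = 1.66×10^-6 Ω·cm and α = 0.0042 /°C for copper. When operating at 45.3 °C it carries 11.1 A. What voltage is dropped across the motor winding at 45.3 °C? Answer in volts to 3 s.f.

31.2 V

ρ = 1.66×10^-6 Ω·cm = 1.66×10^-8 Ω·m
A = πr² = π(6.5900e-04 m)² = 1.364e-06 m²
R₍0₎ = ρL/A = (1.66×10^-8)(194)/(1.364e-06) = 2.36 Ω
R₍45.3₎ = R₍0₎(1 + αΔT) = 2.36 × (1 + 0.0042×45.3) = 2.81 Ω
V = IR = 11.1 × 2.81 = 31.2 V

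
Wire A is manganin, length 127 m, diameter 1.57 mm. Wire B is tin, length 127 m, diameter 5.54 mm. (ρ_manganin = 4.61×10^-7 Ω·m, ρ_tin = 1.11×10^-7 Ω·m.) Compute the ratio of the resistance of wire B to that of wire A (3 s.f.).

0.0193

R ∝ ρL/d², so R_B/R_A = (ρ_B/ρ_A) × (d_A/d_B)²
= (1.11×10^-7/4.61×10^-7) × (1.57/5.54)² = 0.0193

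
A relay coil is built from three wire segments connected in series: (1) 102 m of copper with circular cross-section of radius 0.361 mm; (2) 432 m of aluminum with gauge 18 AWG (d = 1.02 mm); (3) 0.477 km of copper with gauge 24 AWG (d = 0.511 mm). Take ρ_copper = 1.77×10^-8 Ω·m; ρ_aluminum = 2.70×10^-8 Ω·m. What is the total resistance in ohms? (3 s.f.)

Seg 1: A = πr² = π(3.6100e-04 m)² = 4.094e-07 m²
R_1 = (1.77×10^-8)(102)/(4.094e-07) = 4.41 Ω
Seg 2: A = π(1.02/2 mm)² = π(5.1000e-04 m)² = 8.171e-07 m²
R_2 = (2.70×10^-8)(432)/(8.171e-07) = 14.27 Ω
Seg 3: A = π(0.511/2 mm)² = π(2.5550e-04 m)² = 2.051e-07 m²
R_3 = (1.77×10^-8)(477)/(2.051e-07) = 41.17 Ω
R_total = R_1 + R_2 + R_3 = 59.9 Ω

59.9 Ω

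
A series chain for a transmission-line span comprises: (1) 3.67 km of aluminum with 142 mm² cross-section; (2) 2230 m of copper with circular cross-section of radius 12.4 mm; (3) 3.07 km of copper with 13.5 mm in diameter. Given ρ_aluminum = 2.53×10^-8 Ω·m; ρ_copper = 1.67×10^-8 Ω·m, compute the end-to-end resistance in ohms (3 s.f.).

Seg 1: A = 142 mm² = 1.420e-04 m²
R_1 = (2.53×10^-8)(3670)/(1.420e-04) = 0.6539 Ω
Seg 2: A = πr² = π(1.2400e-02 m)² = 4.831e-04 m²
R_2 = (1.67×10^-8)(2230)/(4.831e-04) = 0.0771 Ω
Seg 3: A = π(d/2)² = π(6.7500e-03 m)² = 1.431e-04 m²
R_3 = (1.67×10^-8)(3070)/(1.431e-04) = 0.3582 Ω
R_total = R_1 + R_2 + R_3 = 1.09 Ω

1.09 Ω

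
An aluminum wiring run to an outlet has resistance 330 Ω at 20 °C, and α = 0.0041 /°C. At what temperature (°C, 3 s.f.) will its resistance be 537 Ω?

173 °C

R = R₀(1 + α(T − T₀)) ⇒ T = T₀ + (R/R₀ − 1)/α
T = 20 + (537/330 − 1)/0.0041 = 20 + (0.6273)/0.0041 = 173 °C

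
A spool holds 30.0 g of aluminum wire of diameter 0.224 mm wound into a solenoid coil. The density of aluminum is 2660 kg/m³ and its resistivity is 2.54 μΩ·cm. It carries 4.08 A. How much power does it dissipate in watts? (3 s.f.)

3070 W

ρ = 2.54 μΩ·cm = 2.54×10^-8 Ω·m
A = π(d/2)² = π(1.1200e-04 m)² = 3.9408e-08 m²
L = m/(density·A) = 0.03/(2660×3.9408e-08) = 286.2 m
R = ρL/A = (2.54×10^-8)(286.2)/(3.9408e-08) = 184.5 Ω
P = I²R = (4.08)² × 184.5 = 3070 W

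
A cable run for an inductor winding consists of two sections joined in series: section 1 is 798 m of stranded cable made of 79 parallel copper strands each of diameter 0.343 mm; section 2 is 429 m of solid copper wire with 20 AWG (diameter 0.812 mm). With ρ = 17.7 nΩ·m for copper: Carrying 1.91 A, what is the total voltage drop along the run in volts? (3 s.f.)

31.7 V

ρ = 17.7 nΩ·m = 1.77×10^-8 Ω·m
Section 1: A_strand = π(1.7150e-04)² = 9.240e-08 m²; R₁ = ρL/(N·A_s) = (1.77×10^-8)(798)/(79×9.240e-08) = 1.935 Ω
Section 2: A = π(0.812/2 mm)² = π(4.0600e-04 m)² = 5.178e-07 m²
R₂ = (1.77×10^-8)(429)/(5.178e-07) = 14.66 Ω
R = R₁ + R₂ = 16.6 Ω
V = IR = 1.91 × 16.6 = 31.7 V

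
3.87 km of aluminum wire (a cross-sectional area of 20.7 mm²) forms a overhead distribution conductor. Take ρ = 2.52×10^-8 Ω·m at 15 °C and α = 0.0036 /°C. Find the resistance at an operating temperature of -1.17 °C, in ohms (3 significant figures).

A = 20.7 mm² = 2.070e-05 m²
R₍15°C₎ = ρL/A = (2.52×10^-8)(3870)/(2.070e-05) = 4.711 Ω
R = R₀(1 + αΔT) = 4.711(1 + 0.0036×-16.2) = 4.44 Ω

4.44 Ω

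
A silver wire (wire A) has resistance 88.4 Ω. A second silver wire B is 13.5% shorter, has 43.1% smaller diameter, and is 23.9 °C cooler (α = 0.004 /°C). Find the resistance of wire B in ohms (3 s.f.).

214 Ω

R ∝ ρL/d² with ρ ∝ (1+αΔT), so R_B/R_A = (1 − 13.5/100) × (1 − 43.1/100)⁻² × (1 − 0.004×23.9)
= 0.865 × 3.089 × 0.9044 = 2.416
R_B = 2.416 × 88.4 = 214 Ω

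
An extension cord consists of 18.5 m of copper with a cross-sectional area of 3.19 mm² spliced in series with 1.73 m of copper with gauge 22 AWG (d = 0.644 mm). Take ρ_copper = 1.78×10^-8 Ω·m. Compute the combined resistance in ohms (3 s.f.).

Segment 1: A = 3.19 mm² = 3.190e-06 m²
R₁ = ρL/A = (1.78×10^-8)(18.5)/(3.190e-06) = 0.1032 Ω
Segment 2: A = π(0.644/2 mm)² = π(3.2200e-04 m)² = 3.257e-07 m²
R₂ = (1.78×10^-8)(1.73)/(3.257e-07) = 0.09454 Ω
R = R₁ + R₂ = 0.198 Ω

0.198 Ω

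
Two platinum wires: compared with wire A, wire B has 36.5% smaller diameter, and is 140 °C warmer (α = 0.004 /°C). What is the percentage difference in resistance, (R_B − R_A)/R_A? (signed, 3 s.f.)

R ∝ ρL/d² with ρ ∝ (1+αΔT), so R_B/R_A = (1 − 36.5/100)⁻² × (1 + 0.004×140)
= 2.48 × 1.56 = 3.869
(R_B − R_A)/R_A = 3.869 − 1 = 287%

287%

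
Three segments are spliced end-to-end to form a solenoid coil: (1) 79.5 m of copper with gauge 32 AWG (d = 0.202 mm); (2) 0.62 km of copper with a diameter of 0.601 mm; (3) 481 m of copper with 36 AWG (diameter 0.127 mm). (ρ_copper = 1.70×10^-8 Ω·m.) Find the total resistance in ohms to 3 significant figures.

725 Ω

Seg 1: A = π(0.202/2 mm)² = π(1.0100e-04 m)² = 3.205e-08 m²
R_1 = (1.70×10^-8)(79.5)/(3.205e-08) = 42.17 Ω
Seg 2: A = π(d/2)² = π(3.0050e-04 m)² = 2.837e-07 m²
R_2 = (1.70×10^-8)(620)/(2.837e-07) = 37.15 Ω
Seg 3: A = π(0.127/2 mm)² = π(6.3500e-05 m)² = 1.267e-08 m²
R_3 = (1.70×10^-8)(481)/(1.267e-08) = 645.5 Ω
R_total = R_1 + R_2 + R_3 = 725 Ω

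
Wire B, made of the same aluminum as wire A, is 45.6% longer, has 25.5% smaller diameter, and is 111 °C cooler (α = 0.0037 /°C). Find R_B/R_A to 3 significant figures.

R ∝ ρL/d² with ρ ∝ (1+αΔT), so R_B/R_A = (1 + 45.6/100) × (1 − 25.5/100)⁻² × (1 − 0.0037×111)
= 1.456 × 1.802 × 0.5893 = 1.55

1.55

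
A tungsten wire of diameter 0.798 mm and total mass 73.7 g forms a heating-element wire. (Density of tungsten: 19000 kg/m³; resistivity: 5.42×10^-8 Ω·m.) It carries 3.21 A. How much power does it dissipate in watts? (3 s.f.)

8.66 W

A = π(d/2)² = π(3.9900e-04 m)² = 5.0014e-07 m²
L = m/(density·A) = 0.0737/(19000×5.0014e-07) = 7.756 m
R = ρL/A = (5.42×10^-8)(7.756)/(5.0014e-07) = 0.8405 Ω
P = I²R = (3.21)² × 0.8405 = 8.66 W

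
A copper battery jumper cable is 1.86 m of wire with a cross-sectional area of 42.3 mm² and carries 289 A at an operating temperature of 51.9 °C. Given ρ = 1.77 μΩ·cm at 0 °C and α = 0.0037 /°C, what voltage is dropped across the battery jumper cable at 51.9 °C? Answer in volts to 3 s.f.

0.268 V

ρ = 1.77 μΩ·cm = 1.77×10^-8 Ω·m
A = 42.3 mm² = 4.230e-05 m²
R₍0₎ = ρL/A = (1.77×10^-8)(1.86)/(4.230e-05) = 7.783×10^-4 Ω
R₍51.9₎ = R₍0₎(1 + αΔT) = 7.783×10^-4 × (1 + 0.0037×51.9) = 9.278×10^-4 Ω
V = IR = 289 × 9.278×10^-4 = 0.268 V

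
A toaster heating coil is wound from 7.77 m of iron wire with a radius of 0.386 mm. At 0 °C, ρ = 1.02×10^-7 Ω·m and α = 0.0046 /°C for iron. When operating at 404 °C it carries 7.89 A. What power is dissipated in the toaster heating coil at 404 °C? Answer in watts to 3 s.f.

301 W

A = πr² = π(3.8600e-04 m)² = 4.681e-07 m²
R₍0₎ = ρL/A = (1.02×10^-7)(7.77)/(4.681e-07) = 1.693 Ω
R₍404₎ = R₍0₎(1 + αΔT) = 1.693 × (1 + 0.0046×404) = 4.84 Ω
P = I²R = (7.89)² × 4.84 = 301 W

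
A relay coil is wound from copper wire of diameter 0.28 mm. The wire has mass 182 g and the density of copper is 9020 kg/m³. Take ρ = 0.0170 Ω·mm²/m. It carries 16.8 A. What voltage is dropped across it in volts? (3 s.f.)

1520 V

ρ = 0.0170 Ω·mm²/m = 1.70×10^-8 Ω·m
A = π(d/2)² = π(1.4000e-04 m)² = 6.1575e-08 m²
L = m/(density·A) = 0.182/(9020×6.1575e-08) = 327.7 m
R = ρL/A = (1.70×10^-8)(327.7)/(6.1575e-08) = 90.47 Ω
V = IR = 16.8 × 90.47 = 1520 V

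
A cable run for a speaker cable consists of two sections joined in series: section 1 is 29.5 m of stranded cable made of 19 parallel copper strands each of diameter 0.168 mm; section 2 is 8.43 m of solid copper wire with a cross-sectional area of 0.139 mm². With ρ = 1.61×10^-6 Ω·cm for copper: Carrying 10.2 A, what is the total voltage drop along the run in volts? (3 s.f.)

21.5 V

ρ = 1.61×10^-6 Ω·cm = 1.61×10^-8 Ω·m
Section 1: A_strand = π(8.4000e-05)² = 2.217e-08 m²; R₁ = ρL/(N·A_s) = (1.61×10^-8)(29.5)/(19×2.217e-08) = 1.128 Ω
Section 2: A = 0.139 mm² = 1.390e-07 m²
R₂ = (1.61×10^-8)(8.43)/(1.390e-07) = 0.9764 Ω
R = R₁ + R₂ = 2.104 Ω
V = IR = 10.2 × 2.104 = 21.5 V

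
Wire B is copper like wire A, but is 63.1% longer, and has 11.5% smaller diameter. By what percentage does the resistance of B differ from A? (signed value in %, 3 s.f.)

108%

R ∝ L/d², so R_B/R_A = (1 + 63.1/100) × (1 − 11.5/100)⁻²
= 1.631 × 1.277 = 2.082
(R_B − R_A)/R_A = 2.082 − 1 = 108%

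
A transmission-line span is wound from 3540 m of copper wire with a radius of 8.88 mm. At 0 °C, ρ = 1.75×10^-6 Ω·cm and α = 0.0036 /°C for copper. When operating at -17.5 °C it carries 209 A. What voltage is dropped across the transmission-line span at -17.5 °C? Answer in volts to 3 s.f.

ρ = 1.75×10^-6 Ω·cm = 1.75×10^-8 Ω·m
A = πr² = π(8.8800e-03 m)² = 2.477e-04 m²
R₍0₎ = ρL/A = (1.75×10^-8)(3540)/(2.477e-04) = 0.2501 Ω
R₍-17.5₎ = R₍0₎(1 + αΔT) = 0.2501 × (1 + 0.0036×-17.5) = 0.2343 Ω
V = IR = 209 × 0.2343 = 49.0 V

49.0 V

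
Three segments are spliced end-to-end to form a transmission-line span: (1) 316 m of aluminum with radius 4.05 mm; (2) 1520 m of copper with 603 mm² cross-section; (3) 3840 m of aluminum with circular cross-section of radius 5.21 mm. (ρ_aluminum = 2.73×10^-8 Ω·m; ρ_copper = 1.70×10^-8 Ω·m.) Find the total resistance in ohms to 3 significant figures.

Seg 1: A = πr² = π(4.0500e-03 m)² = 5.153e-05 m²
R_1 = (2.73×10^-8)(316)/(5.153e-05) = 0.1674 Ω
Seg 2: A = 603 mm² = 6.030e-04 m²
R_2 = (1.70×10^-8)(1520)/(6.030e-04) = 0.04285 Ω
Seg 3: A = πr² = π(5.2100e-03 m)² = 8.528e-05 m²
R_3 = (2.73×10^-8)(3840)/(8.528e-05) = 1.229 Ω
R_total = R_1 + R_2 + R_3 = 1.44 Ω

1.44 Ω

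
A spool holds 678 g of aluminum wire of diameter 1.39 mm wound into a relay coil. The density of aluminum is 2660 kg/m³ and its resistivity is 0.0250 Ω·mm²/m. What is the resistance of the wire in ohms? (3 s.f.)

ρ = 0.0250 Ω·mm²/m = 2.50×10^-8 Ω·m
A = π(d/2)² = π(6.9500e-04 m)² = 1.5175e-06 m²
L = m/(density·A) = 0.678/(2660×1.5175e-06) = 168 m
R = ρL/A = (2.50×10^-8)(168)/(1.5175e-06) = 2.77 Ω

2.77 Ω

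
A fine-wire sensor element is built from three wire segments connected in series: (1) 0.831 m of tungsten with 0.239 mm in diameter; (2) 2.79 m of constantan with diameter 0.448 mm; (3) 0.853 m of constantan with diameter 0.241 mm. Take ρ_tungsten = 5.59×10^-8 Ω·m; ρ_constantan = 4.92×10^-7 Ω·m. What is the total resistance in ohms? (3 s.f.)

Seg 1: A = π(d/2)² = π(1.1950e-04 m)² = 4.486e-08 m²
R_1 = (5.59×10^-8)(0.831)/(4.486e-08) = 1.035 Ω
Seg 2: A = π(d/2)² = π(2.2400e-04 m)² = 1.576e-07 m²
R_2 = (4.92×10^-7)(2.79)/(1.576e-07) = 8.708 Ω
Seg 3: A = π(d/2)² = π(1.2050e-04 m)² = 4.562e-08 m²
R_3 = (4.92×10^-7)(0.853)/(4.562e-08) = 9.2 Ω
R_total = R_1 + R_2 + R_3 = 18.9 Ω

18.9 Ω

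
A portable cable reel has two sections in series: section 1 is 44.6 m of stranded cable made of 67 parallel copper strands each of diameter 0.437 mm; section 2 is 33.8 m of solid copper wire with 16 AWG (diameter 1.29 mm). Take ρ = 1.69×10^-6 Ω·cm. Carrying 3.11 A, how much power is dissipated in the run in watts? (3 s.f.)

ρ = 1.69×10^-6 Ω·cm = 1.69×10^-8 Ω·m
Section 1: A_strand = π(2.1850e-04)² = 1.500e-07 m²; R₁ = ρL/(N·A_s) = (1.69×10^-8)(44.6)/(67×1.500e-07) = 0.07501 Ω
Section 2: A = π(1.29/2 mm)² = π(6.4500e-04 m)² = 1.307e-06 m²
R₂ = (1.69×10^-8)(33.8)/(1.307e-06) = 0.4371 Ω
R = R₁ + R₂ = 0.5121 Ω
P = I²R = (3.11)² × 0.5121 = 4.95 W

4.95 W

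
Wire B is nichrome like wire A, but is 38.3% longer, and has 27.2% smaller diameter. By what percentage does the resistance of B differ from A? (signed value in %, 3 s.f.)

R ∝ L/d², so R_B/R_A = (1 + 38.3/100) × (1 − 27.2/100)⁻²
= 1.383 × 1.887 = 2.61
(R_B − R_A)/R_A = 2.61 − 1 = 161%

161%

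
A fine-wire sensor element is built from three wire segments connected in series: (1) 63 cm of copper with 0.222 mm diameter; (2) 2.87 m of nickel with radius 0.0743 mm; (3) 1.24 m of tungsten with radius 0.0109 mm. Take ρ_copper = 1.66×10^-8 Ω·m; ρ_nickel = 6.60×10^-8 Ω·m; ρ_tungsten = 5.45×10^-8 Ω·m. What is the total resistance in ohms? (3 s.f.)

Seg 1: A = π(d/2)² = π(1.1100e-04 m)² = 3.871e-08 m²
R_1 = (1.66×10^-8)(0.63)/(3.871e-08) = 0.2702 Ω
Seg 2: A = πr² = π(7.4300e-05 m)² = 1.734e-08 m²
R_2 = (6.60×10^-8)(2.87)/(1.734e-08) = 10.92 Ω
Seg 3: A = πr² = π(1.0900e-05 m)² = 3.733e-10 m²
R_3 = (5.45×10^-8)(1.24)/(3.733e-10) = 181.1 Ω
R_total = R_1 + R_2 + R_3 = 192 Ω

192 Ω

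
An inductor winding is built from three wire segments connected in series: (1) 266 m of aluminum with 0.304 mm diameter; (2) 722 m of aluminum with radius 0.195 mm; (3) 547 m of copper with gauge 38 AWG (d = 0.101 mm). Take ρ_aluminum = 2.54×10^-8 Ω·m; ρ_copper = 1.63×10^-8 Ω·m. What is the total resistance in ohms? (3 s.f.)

Seg 1: A = π(d/2)² = π(1.5200e-04 m)² = 7.258e-08 m²
R_1 = (2.54×10^-8)(266)/(7.258e-08) = 93.08 Ω
Seg 2: A = πr² = π(1.9500e-04 m)² = 1.195e-07 m²
R_2 = (2.54×10^-8)(722)/(1.195e-07) = 153.5 Ω
Seg 3: A = π(0.101/2 mm)² = π(5.0500e-05 m)² = 8.012e-09 m²
R_3 = (1.63×10^-8)(547)/(8.012e-09) = 1113 Ω
R_total = R_1 + R_2 + R_3 = 1360 Ω

1360 Ω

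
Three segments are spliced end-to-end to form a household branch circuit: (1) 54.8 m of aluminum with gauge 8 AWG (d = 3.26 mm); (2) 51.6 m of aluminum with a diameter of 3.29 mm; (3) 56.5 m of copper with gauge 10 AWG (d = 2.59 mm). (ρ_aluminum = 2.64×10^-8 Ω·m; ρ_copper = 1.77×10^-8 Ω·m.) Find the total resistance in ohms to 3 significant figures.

Seg 1: A = π(3.26/2 mm)² = π(1.6300e-03 m)² = 8.347e-06 m²
R_1 = (2.64×10^-8)(54.8)/(8.347e-06) = 0.1733 Ω
Seg 2: A = π(d/2)² = π(1.6450e-03 m)² = 8.501e-06 m²
R_2 = (2.64×10^-8)(51.6)/(8.501e-06) = 0.1602 Ω
Seg 3: A = π(2.59/2 mm)² = π(1.2950e-03 m)² = 5.269e-06 m²
R_3 = (1.77×10^-8)(56.5)/(5.269e-06) = 0.1898 Ω
R_total = R_1 + R_2 + R_3 = 0.523 Ω

0.523 Ω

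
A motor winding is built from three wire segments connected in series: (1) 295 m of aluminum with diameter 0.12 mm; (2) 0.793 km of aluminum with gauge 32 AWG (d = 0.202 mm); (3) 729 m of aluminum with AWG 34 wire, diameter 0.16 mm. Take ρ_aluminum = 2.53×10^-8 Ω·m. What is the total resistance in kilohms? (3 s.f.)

2.20 kΩ

Seg 1: A = π(d/2)² = π(6.0000e-05 m)² = 1.131e-08 m²
R_1 = (2.53×10^-8)(295)/(1.131e-08) = 659.9 Ω
Seg 2: A = π(0.202/2 mm)² = π(1.0100e-04 m)² = 3.205e-08 m²
R_2 = (2.53×10^-8)(793)/(3.205e-08) = 626 Ω
Seg 3: A = π(0.16/2 mm)² = π(8.0000e-05 m)² = 2.011e-08 m²
R_3 = (2.53×10^-8)(729)/(2.011e-08) = 917.3 Ω
R_total = R_1 + R_2 + R_3 = 2.20 kΩ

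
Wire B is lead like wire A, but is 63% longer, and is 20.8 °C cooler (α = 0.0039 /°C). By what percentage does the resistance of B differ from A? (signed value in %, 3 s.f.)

R ∝ ρL/d² with ρ ∝ (1+αΔT), so R_B/R_A = (1 + 63/100) × (1 − 0.0039×20.8)
= 1.63 × 0.9189 = 1.498
(R_B − R_A)/R_A = 1.498 − 1 = 49.8%

49.8%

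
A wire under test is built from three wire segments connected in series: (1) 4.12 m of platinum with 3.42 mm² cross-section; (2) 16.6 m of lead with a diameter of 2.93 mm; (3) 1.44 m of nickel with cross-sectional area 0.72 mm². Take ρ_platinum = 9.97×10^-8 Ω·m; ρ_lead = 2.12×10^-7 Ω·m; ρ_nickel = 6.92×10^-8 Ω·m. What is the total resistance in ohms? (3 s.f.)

0.780 Ω

Seg 1: A = 3.42 mm² = 3.420e-06 m²
R_1 = (9.97×10^-8)(4.12)/(3.420e-06) = 0.1201 Ω
Seg 2: A = π(d/2)² = π(1.4650e-03 m)² = 6.743e-06 m²
R_2 = (2.12×10^-7)(16.6)/(6.743e-06) = 0.5219 Ω
Seg 3: A = 0.72 mm² = 7.200e-07 m²
R_3 = (6.92×10^-8)(1.44)/(7.200e-07) = 0.1384 Ω
R_total = R_1 + R_2 + R_3 = 0.780 Ω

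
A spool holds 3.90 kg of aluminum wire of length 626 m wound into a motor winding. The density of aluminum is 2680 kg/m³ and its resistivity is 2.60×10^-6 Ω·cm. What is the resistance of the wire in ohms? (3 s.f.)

7.00 Ω

ρ = 2.60×10^-6 Ω·cm = 2.60×10^-8 Ω·m
A = m/(density·L) = 3.9/(2680×626) = 2.3246e-06 m²
R = ρL/A = (2.60×10^-8)(626)/(2.3246e-06) = 7.00 Ω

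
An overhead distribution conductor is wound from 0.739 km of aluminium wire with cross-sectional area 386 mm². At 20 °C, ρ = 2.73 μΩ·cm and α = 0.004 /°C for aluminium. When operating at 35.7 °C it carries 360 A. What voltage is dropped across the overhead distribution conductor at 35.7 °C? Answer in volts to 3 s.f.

ρ = 2.73 μΩ·cm = 2.73×10^-8 Ω·m
A = 386 mm² = 3.860e-04 m²
R₍20₎ = ρL/A = (2.73×10^-8)(739)/(3.860e-04) = 0.05227 Ω
R₍35.7₎ = R₍20₎(1 + αΔT) = 0.05227 × (1 + 0.004×15.7) = 0.05555 Ω
V = IR = 360 × 0.05555 = 20.0 V

20.0 V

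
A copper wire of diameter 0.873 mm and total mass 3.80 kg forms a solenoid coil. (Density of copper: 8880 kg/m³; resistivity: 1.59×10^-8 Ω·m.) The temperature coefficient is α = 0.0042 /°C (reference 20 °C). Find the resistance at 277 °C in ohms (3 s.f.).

39.5 Ω

A = π(d/2)² = π(4.3650e-04 m)² = 5.9857e-07 m²
L = m/(density·A) = 3.8/(8880×5.9857e-07) = 714.9 m
R = ρL/A = (1.59×10^-8)(714.9)/(5.9857e-07) = 18.99 Ω
R(277 °C) = 18.99 × (1 + 0.0042×257) = 39.5 Ω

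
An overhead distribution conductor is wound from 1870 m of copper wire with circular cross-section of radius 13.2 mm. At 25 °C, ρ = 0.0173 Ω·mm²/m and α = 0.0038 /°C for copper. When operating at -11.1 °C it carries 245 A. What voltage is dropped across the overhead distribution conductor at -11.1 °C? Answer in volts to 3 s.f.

ρ = 0.0173 Ω·mm²/m = 1.73×10^-8 Ω·m
A = πr² = π(1.3200e-02 m)² = 5.474e-04 m²
R₍25₎ = ρL/A = (1.73×10^-8)(1870)/(5.474e-04) = 0.0591 Ω
R₍-11.1₎ = R₍25₎(1 + αΔT) = 0.0591 × (1 + 0.0038×-36.1) = 0.05099 Ω
V = IR = 245 × 0.05099 = 12.5 V

12.5 V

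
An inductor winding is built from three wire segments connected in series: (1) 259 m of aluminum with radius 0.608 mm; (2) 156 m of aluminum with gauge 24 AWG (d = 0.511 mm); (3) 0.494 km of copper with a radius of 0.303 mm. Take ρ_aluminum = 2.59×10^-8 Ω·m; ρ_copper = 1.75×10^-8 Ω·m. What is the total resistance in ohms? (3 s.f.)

Seg 1: A = πr² = π(6.0800e-04 m)² = 1.161e-06 m²
R_1 = (2.59×10^-8)(259)/(1.161e-06) = 5.776 Ω
Seg 2: A = π(0.511/2 mm)² = π(2.5550e-04 m)² = 2.051e-07 m²
R_2 = (2.59×10^-8)(156)/(2.051e-07) = 19.7 Ω
Seg 3: A = πr² = π(3.0300e-04 m)² = 2.884e-07 m²
R_3 = (1.75×10^-8)(494)/(2.884e-07) = 29.97 Ω
R_total = R_1 + R_2 + R_3 = 55.5 Ω

55.5 Ω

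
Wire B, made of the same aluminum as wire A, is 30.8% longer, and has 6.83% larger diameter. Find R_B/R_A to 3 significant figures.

1.15

R ∝ L/d², so R_B/R_A = (1 + 30.8/100) × (1 + 6.83/100)⁻²
= 1.308 × 0.8762 = 1.15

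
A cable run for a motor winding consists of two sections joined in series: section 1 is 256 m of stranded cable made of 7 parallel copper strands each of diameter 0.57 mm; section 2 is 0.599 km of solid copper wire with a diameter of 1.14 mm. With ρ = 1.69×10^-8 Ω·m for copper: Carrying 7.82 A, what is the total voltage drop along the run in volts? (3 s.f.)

Section 1: A_strand = π(2.8500e-04)² = 2.552e-07 m²; R₁ = ρL/(N·A_s) = (1.69×10^-8)(256)/(7×2.552e-07) = 2.422 Ω
Section 2: A = π(d/2)² = π(5.7000e-04 m)² = 1.021e-06 m²
R₂ = (1.69×10^-8)(599)/(1.021e-06) = 9.918 Ω
R = R₁ + R₂ = 12.34 Ω
V = IR = 7.82 × 12.34 = 96.5 V

96.5 V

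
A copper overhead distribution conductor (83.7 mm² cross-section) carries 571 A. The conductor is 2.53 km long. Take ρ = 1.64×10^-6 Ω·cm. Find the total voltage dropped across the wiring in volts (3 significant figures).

283 V

ρ = 1.64×10^-6 Ω·cm = 1.64×10^-8 Ω·m
A = 83.7 mm² = 8.370e-05 m²
R = ρL/A = (1.64×10^-8)(2530)/(8.370e-05) = 0.4957 Ω
V = IR = 571 × 0.4957 = 283 V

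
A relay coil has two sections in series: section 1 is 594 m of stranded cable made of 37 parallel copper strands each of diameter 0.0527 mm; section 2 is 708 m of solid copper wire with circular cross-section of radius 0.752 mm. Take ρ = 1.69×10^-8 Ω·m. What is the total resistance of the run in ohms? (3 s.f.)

Section 1: A_strand = π(2.6350e-05)² = 2.181e-09 m²; R₁ = ρL/(N·A_s) = (1.69×10^-8)(594)/(37×2.181e-09) = 124.4 Ω
Section 2: A = πr² = π(7.5200e-04 m)² = 1.777e-06 m²
R₂ = (1.69×10^-8)(708)/(1.777e-06) = 6.735 Ω
R = R₁ + R₂ = 131 Ω

131 Ω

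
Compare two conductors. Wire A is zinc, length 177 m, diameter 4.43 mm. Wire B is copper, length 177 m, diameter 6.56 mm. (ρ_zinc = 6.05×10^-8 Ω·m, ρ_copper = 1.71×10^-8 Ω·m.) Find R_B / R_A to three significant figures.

R ∝ ρL/d², so R_B/R_A = (ρ_B/ρ_A) × (d_A/d_B)²
= (1.71×10^-8/6.05×10^-8) × (4.43/6.56)² = 0.129

0.129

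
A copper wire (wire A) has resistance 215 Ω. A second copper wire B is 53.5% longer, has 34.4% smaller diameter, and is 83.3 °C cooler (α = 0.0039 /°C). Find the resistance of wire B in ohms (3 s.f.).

518 Ω

R ∝ ρL/d² with ρ ∝ (1+αΔT), so R_B/R_A = (1 + 53.5/100) × (1 − 34.4/100)⁻² × (1 − 0.0039×83.3)
= 1.535 × 2.324 × 0.6751 = 2.408
R_B = 2.408 × 215 = 518 Ω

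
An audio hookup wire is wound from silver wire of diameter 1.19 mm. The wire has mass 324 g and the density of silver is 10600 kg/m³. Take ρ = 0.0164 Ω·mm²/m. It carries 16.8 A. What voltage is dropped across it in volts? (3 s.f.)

ρ = 0.0164 Ω·mm²/m = 1.64×10^-8 Ω·m
A = π(d/2)² = π(5.9500e-04 m)² = 1.1122e-06 m²
L = m/(density·A) = 0.324/(10600×1.1122e-06) = 27.48 m
R = ρL/A = (1.64×10^-8)(27.48)/(1.1122e-06) = 0.4052 Ω
V = IR = 16.8 × 0.4052 = 6.81 V

6.81 V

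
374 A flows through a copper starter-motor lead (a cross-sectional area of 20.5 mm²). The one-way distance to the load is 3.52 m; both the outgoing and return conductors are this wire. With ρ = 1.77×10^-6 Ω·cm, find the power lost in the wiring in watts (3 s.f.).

ρ = 1.77×10^-6 Ω·cm = 1.77×10^-8 Ω·m
A = 20.5 mm² = 2.050e-05 m²
Total conductor length (both ways) L = 2 × 3.52 = 7.04 m
R = ρL/A = (1.77×10^-8)(7.04)/(2.050e-05) = 0.006078 Ω
P = I²R = (374)² × 0.006078 = 850 W

850 W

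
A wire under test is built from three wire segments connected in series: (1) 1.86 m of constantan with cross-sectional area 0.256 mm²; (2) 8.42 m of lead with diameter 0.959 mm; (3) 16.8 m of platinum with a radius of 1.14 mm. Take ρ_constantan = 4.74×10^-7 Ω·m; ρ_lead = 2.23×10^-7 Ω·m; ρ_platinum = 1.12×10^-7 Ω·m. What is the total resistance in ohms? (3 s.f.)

Seg 1: A = 0.256 mm² = 2.560e-07 m²
R_1 = (4.74×10^-7)(1.86)/(2.560e-07) = 3.444 Ω
Seg 2: A = π(d/2)² = π(4.7950e-04 m)² = 7.223e-07 m²
R_2 = (2.23×10^-7)(8.42)/(7.223e-07) = 2.6 Ω
Seg 3: A = πr² = π(1.1400e-03 m)² = 4.083e-06 m²
R_3 = (1.12×10^-7)(16.8)/(4.083e-06) = 0.4609 Ω
R_total = R_1 + R_2 + R_3 = 6.50 Ω

6.50 Ω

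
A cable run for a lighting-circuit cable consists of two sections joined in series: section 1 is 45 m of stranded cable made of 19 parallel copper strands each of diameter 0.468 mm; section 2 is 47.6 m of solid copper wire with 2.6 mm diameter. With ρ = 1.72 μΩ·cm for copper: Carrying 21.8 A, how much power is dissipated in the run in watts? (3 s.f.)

ρ = 1.72 μΩ·cm = 1.72×10^-8 Ω·m
Section 1: A_strand = π(2.3400e-04)² = 1.720e-07 m²; R₁ = ρL/(N·A_s) = (1.72×10^-8)(45)/(19×1.720e-07) = 0.2368 Ω
Section 2: A = π(d/2)² = π(1.3000e-03 m)² = 5.309e-06 m²
R₂ = (1.72×10^-8)(47.6)/(5.309e-06) = 0.1542 Ω
R = R₁ + R₂ = 0.391 Ω
P = I²R = (21.8)² × 0.391 = 186 W

186 W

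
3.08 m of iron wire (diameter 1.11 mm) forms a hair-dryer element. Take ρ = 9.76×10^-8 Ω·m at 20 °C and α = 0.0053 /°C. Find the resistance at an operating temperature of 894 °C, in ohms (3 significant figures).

A = π(d/2)² = π(5.5500e-04 m)² = 9.677e-07 m²
R₍20°C₎ = ρL/A = (9.76×10^-8)(3.08)/(9.677e-07) = 0.3106 Ω
R = R₀(1 + αΔT) = 0.3106(1 + 0.0053×874) = 1.75 Ω

1.75 Ω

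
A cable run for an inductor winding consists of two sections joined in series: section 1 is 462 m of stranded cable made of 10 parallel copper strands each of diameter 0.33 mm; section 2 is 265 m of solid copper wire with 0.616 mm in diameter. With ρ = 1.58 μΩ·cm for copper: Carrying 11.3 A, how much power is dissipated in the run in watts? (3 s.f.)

ρ = 1.58 μΩ·cm = 1.58×10^-8 Ω·m
Section 1: A_strand = π(1.6500e-04)² = 8.553e-08 m²; R₁ = ρL/(N·A_s) = (1.58×10^-8)(462)/(10×8.553e-08) = 8.535 Ω
Section 2: A = π(d/2)² = π(3.0800e-04 m)² = 2.980e-07 m²
R₂ = (1.58×10^-8)(265)/(2.980e-07) = 14.05 Ω
R = R₁ + R₂ = 22.58 Ω
P = I²R = (11.3)² × 22.58 = 2880 W

2880 W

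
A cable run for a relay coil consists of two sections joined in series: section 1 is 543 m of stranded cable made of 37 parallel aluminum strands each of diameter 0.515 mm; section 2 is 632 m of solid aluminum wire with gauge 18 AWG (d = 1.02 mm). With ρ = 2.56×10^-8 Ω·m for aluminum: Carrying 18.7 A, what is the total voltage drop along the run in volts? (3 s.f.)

404 V

Section 1: A_strand = π(2.5750e-04)² = 2.083e-07 m²; R₁ = ρL/(N·A_s) = (2.56×10^-8)(543)/(37×2.083e-07) = 1.804 Ω
Section 2: A = π(1.02/2 mm)² = π(5.1000e-04 m)² = 8.171e-07 m²
R₂ = (2.56×10^-8)(632)/(8.171e-07) = 19.8 Ω
R = R₁ + R₂ = 21.6 Ω
V = IR = 18.7 × 21.6 = 404 V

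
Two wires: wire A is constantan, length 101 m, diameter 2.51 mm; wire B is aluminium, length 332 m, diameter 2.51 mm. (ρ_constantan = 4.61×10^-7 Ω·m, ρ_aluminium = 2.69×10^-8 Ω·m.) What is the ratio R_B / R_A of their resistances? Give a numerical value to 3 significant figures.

R ∝ ρL/d², so R_B/R_A = (ρ_B/ρ_A) × (L_B/L_A)
= (2.69×10^-8/4.61×10^-7) × (332/101) = 0.192

0.192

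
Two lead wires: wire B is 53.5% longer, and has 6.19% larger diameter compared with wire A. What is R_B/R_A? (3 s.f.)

1.36

R ∝ L/d², so R_B/R_A = (1 + 53.5/100) × (1 + 6.19/100)⁻²
= 1.535 × 0.8868 = 1.36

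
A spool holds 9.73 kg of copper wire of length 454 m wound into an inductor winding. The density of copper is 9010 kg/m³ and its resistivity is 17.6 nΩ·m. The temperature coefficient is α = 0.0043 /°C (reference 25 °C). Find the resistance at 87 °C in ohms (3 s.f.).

ρ = 17.6 nΩ·m = 1.76×10^-8 Ω·m
A = m/(density·L) = 9.73/(9010×454) = 2.3787e-06 m²
R = ρL/A = (1.76×10^-8)(454)/(2.3787e-06) = 3.359 Ω
R(87 °C) = 3.359 × (1 + 0.0043×62) = 4.25 Ω

4.25 Ω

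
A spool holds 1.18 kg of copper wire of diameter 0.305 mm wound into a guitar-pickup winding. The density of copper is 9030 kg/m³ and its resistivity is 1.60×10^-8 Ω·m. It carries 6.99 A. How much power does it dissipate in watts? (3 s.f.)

A = π(d/2)² = π(1.5250e-04 m)² = 7.3062e-08 m²
L = m/(density·A) = 1.18/(9030×7.3062e-08) = 1789 m
R = ρL/A = (1.60×10^-8)(1789)/(7.3062e-08) = 391.7 Ω
P = I²R = (6.99)² × 391.7 = 19100 W

19100 W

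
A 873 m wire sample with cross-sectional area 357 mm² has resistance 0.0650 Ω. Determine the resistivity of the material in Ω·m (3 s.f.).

A = 357 mm² = 3.570e-04 m²
ρ = RA/L = (0.065)(3.570e-04)/(873) = 2.66×10^-8 Ω·m

2.66×10^-8 Ω·m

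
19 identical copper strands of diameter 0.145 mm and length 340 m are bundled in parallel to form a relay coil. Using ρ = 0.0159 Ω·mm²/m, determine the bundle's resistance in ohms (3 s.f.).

ρ = 0.0159 Ω·mm²/m = 1.59×10^-8 Ω·m
A_strand = π(7.2500e-05 m)² = 1.651e-08 m²
R_strand = ρL/A = (1.59×10^-8)(340)/(1.651e-08) = 327.4 Ω
R_total = R_strand/N = 327.4/19 = 17.2 Ω

17.2 Ω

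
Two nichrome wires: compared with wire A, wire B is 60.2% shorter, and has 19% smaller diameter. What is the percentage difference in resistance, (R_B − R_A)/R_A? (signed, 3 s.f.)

-39.3%

R ∝ L/d², so R_B/R_A = (1 − 60.2/100) × (1 − 19/100)⁻²
= 0.398 × 1.524 = 0.6066
(R_B − R_A)/R_A = 0.6066 − 1 = -39.3%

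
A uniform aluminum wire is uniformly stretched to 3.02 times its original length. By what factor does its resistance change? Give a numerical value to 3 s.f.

9.12

Volume constant ⇒ A' = A/k with k = 3.02. R' = ρ(kL)/(A/k) = k²R.
Factor = 9.12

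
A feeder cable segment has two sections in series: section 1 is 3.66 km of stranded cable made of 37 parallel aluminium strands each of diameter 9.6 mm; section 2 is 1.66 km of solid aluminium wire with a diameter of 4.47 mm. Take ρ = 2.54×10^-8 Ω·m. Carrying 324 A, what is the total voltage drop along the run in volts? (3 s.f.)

Section 1: A_strand = π(4.8000e-03)² = 7.238e-05 m²; R₁ = ρL/(N·A_s) = (2.54×10^-8)(3660)/(37×7.238e-05) = 0.03471 Ω
Section 2: A = π(d/2)² = π(2.2350e-03 m)² = 1.569e-05 m²
R₂ = (2.54×10^-8)(1660)/(1.569e-05) = 2.687 Ω
R = R₁ + R₂ = 2.722 Ω
V = IR = 324 × 2.722 = 882 V

882 V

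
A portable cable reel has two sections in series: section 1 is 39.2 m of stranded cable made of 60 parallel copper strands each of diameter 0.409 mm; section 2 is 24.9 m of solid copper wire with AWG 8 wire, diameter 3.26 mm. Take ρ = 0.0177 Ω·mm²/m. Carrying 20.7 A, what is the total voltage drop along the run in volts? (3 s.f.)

ρ = 0.0177 Ω·mm²/m = 1.77×10^-8 Ω·m
Section 1: A_strand = π(2.0450e-04)² = 1.314e-07 m²; R₁ = ρL/(N·A_s) = (1.77×10^-8)(39.2)/(60×1.314e-07) = 0.08802 Ω
Section 2: A = π(3.26/2 mm)² = π(1.6300e-03 m)² = 8.347e-06 m²
R₂ = (1.77×10^-8)(24.9)/(8.347e-06) = 0.0528 Ω
R = R₁ + R₂ = 0.1408 Ω
V = IR = 20.7 × 0.1408 = 2.91 V

2.91 V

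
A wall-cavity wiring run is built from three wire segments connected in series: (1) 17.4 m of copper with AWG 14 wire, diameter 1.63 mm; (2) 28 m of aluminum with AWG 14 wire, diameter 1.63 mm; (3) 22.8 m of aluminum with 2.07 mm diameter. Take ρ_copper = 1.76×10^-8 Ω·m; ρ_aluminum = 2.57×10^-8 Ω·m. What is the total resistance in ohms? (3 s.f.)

Seg 1: A = π(1.63/2 mm)² = π(8.1500e-04 m)² = 2.087e-06 m²
R_1 = (1.76×10^-8)(17.4)/(2.087e-06) = 0.1468 Ω
Seg 2: A = π(1.63/2 mm)² = π(8.1500e-04 m)² = 2.087e-06 m²
R_2 = (2.57×10^-8)(28)/(2.087e-06) = 0.3448 Ω
Seg 3: A = π(d/2)² = π(1.0350e-03 m)² = 3.365e-06 m²
R_3 = (2.57×10^-8)(22.8)/(3.365e-06) = 0.1741 Ω
R_total = R_1 + R_2 + R_3 = 0.666 Ω

0.666 Ω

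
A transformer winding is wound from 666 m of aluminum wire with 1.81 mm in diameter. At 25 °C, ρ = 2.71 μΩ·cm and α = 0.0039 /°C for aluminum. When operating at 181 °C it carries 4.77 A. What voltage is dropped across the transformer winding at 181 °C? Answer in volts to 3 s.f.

53.8 V

ρ = 2.71 μΩ·cm = 2.71×10^-8 Ω·m
A = π(d/2)² = π(9.0500e-04 m)² = 2.573e-06 m²
R₍25₎ = ρL/A = (2.71×10^-8)(666)/(2.573e-06) = 7.014 Ω
R₍181₎ = R₍25₎(1 + αΔT) = 7.014 × (1 + 0.0039×156) = 11.28 Ω
V = IR = 4.77 × 11.28 = 53.8 V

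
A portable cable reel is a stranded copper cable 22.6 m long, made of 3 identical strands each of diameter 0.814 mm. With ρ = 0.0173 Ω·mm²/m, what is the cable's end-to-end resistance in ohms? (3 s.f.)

0.250 Ω

ρ = 0.0173 Ω·mm²/m = 1.73×10^-8 Ω·m
A_strand = π(4.0700e-04 m)² = 5.204e-07 m²
R_strand = ρL/A = (1.73×10^-8)(22.6)/(5.204e-07) = 0.7513 Ω
R_total = R_strand/N = 0.7513/3 = 0.250 Ω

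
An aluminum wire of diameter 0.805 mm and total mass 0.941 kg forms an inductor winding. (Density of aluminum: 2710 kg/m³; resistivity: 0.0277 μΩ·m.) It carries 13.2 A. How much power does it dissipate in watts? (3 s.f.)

ρ = 0.0277 μΩ·m = 2.77×10^-8 Ω·m
A = π(d/2)² = π(4.0250e-04 m)² = 5.0896e-07 m²
L = m/(density·A) = 0.941/(2710×5.0896e-07) = 682.2 m
R = ρL/A = (2.77×10^-8)(682.2)/(5.0896e-07) = 37.13 Ω
P = I²R = (13.2)² × 37.13 = 6470 W

6470 W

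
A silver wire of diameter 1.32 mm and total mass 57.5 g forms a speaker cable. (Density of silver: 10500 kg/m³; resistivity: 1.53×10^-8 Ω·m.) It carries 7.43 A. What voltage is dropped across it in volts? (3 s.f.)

A = π(d/2)² = π(6.6000e-04 m)² = 1.3685e-06 m²
L = m/(density·A) = 0.0575/(10500×1.3685e-06) = 4.002 m
R = ρL/A = (1.53×10^-8)(4.002)/(1.3685e-06) = 0.04474 Ω
V = IR = 7.43 × 0.04474 = 0.332 V

0.332 V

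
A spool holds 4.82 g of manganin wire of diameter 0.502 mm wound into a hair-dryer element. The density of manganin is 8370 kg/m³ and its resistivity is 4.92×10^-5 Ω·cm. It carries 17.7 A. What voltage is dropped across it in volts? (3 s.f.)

ρ = 4.92×10^-5 Ω·cm = 4.92×10^-7 Ω·m
A = π(d/2)² = π(2.5100e-04 m)² = 1.9792e-07 m²
L = m/(density·A) = 0.00482/(8370×1.9792e-07) = 2.91 m
R = ρL/A = (4.92×10^-7)(2.91)/(1.9792e-07) = 7.233 Ω
V = IR = 17.7 × 7.233 = 128 V

128 V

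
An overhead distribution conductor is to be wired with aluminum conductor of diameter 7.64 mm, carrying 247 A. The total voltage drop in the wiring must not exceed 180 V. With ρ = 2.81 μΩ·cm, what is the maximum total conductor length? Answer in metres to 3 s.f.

1190 m

ρ = 2.81 μΩ·cm = 2.81×10^-8 Ω·m
A = π(d/2)² = π(3.8200e-03 m)² = 4.584e-05 m²
L_max = V_max·A/(1·ρI) = (180)(4.584e-05)/(2.81×10^-8×247) = 1190 m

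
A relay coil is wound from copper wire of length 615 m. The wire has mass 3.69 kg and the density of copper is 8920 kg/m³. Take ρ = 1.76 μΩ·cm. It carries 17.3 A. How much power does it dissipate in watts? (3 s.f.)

4820 W

ρ = 1.76 μΩ·cm = 1.76×10^-8 Ω·m
A = m/(density·L) = 3.69/(8920×615) = 6.7265e-07 m²
R = ρL/A = (1.76×10^-8)(615)/(6.7265e-07) = 16.09 Ω
P = I²R = (17.3)² × 16.09 = 4820 W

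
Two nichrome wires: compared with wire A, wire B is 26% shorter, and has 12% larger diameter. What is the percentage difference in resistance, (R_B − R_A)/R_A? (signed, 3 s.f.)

R ∝ L/d², so R_B/R_A = (1 − 26/100) × (1 + 12/100)⁻²
= 0.74 × 0.7972 = 0.5899
(R_B − R_A)/R_A = 0.5899 − 1 = -41.0%

-41.0%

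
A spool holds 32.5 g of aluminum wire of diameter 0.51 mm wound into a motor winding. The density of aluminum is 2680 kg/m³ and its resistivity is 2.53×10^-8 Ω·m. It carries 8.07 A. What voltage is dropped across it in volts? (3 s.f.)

A = π(d/2)² = π(2.5500e-04 m)² = 2.0428e-07 m²
L = m/(density·A) = 0.0325/(2680×2.0428e-07) = 59.36 m
R = ρL/A = (2.53×10^-8)(59.36)/(2.0428e-07) = 7.352 Ω
V = IR = 8.07 × 7.352 = 59.3 V

59.3 V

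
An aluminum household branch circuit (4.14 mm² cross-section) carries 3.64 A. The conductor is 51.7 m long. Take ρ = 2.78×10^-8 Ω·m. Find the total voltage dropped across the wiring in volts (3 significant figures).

1.26 V

A = 4.14 mm² = 4.140e-06 m²
R = ρL/A = (2.78×10^-8)(51.7)/(4.140e-06) = 0.3472 Ω
V = IR = 3.64 × 0.3472 = 1.26 V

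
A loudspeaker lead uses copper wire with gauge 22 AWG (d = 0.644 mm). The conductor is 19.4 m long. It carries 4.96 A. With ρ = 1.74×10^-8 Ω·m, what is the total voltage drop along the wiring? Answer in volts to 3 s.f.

A = π(0.644/2 mm)² = π(3.2200e-04 m)² = 3.257e-07 m²
R = ρL/A = (1.74×10^-8)(19.4)/(3.257e-07) = 1.036 Ω
V = IR = 4.96 × 1.036 = 5.14 V

5.14 V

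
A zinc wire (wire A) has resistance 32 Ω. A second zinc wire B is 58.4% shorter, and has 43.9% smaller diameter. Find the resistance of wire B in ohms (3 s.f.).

R ∝ L/d², so R_B/R_A = (1 − 58.4/100) × (1 − 43.9/100)⁻²
= 0.416 × 3.177 = 1.322
R_B = 1.322 × 32 = 42.3 Ω

42.3 Ω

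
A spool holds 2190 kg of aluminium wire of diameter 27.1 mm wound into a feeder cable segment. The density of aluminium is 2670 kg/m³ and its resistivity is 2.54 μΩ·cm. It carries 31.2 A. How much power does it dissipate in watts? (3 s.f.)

ρ = 2.54 μΩ·cm = 2.54×10^-8 Ω·m
A = π(d/2)² = π(1.3550e-02 m)² = 5.7680e-04 m²
L = m/(density·A) = 2190/(2670×5.7680e-04) = 1422 m
R = ρL/A = (2.54×10^-8)(1422)/(5.7680e-04) = 0.06262 Ω
P = I²R = (31.2)² × 0.06262 = 61.0 W

61.0 W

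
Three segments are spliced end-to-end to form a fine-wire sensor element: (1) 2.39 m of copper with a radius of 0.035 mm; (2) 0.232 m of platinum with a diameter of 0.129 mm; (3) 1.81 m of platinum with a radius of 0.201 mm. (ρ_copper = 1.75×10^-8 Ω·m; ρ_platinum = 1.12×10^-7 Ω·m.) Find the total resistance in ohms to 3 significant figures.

14.5 Ω

Seg 1: A = πr² = π(3.5000e-05 m)² = 3.848e-09 m²
R_1 = (1.75×10^-8)(2.39)/(3.848e-09) = 10.87 Ω
Seg 2: A = π(d/2)² = π(6.4500e-05 m)² = 1.307e-08 m²
R_2 = (1.12×10^-7)(0.232)/(1.307e-08) = 1.988 Ω
Seg 3: A = πr² = π(2.0100e-04 m)² = 1.269e-07 m²
R_3 = (1.12×10^-7)(1.81)/(1.269e-07) = 1.597 Ω
R_total = R_1 + R_2 + R_3 = 14.5 Ω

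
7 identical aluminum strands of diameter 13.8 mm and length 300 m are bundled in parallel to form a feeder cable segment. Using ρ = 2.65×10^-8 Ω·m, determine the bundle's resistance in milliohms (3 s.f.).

A_strand = π(6.9000e-03 m)² = 1.496e-04 m²
R_strand = ρL/A = (2.65×10^-8)(300)/(1.496e-04) = 0.05315 Ω
R_total = R_strand/N = 0.05315/7 = 7.59 mΩ

7.59 mΩ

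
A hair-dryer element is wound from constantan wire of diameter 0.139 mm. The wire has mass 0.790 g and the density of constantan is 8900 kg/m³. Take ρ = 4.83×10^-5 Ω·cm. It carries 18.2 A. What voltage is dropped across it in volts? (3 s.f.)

ρ = 4.83×10^-5 Ω·cm = 4.83×10^-7 Ω·m
A = π(d/2)² = π(6.9500e-05 m)² = 1.5175e-08 m²
L = m/(density·A) = 7.900×10^-4/(8900×1.5175e-08) = 5.849 m
R = ρL/A = (4.83×10^-7)(5.849)/(1.5175e-08) = 186.2 Ω
V = IR = 18.2 × 186.2 = 3390 V

3390 V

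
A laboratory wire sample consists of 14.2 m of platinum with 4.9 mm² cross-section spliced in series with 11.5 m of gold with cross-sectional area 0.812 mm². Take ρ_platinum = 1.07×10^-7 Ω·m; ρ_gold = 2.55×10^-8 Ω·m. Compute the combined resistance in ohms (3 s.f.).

Segment 1: A = 4.9 mm² = 4.900e-06 m²
R₁ = ρL/A = (1.07×10^-7)(14.2)/(4.900e-06) = 0.3101 Ω
Segment 2: A = 0.812 mm² = 8.120e-07 m²
R₂ = (2.55×10^-8)(11.5)/(8.120e-07) = 0.3611 Ω
R = R₁ + R₂ = 0.671 Ω

0.671 Ω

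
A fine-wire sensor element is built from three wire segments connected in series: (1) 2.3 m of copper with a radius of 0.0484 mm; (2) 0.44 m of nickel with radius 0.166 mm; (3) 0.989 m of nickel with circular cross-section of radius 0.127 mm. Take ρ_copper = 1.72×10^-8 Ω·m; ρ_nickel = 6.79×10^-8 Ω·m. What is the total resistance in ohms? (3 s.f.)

Seg 1: A = πr² = π(4.8400e-05 m)² = 7.359e-09 m²
R_1 = (1.72×10^-8)(2.3)/(7.359e-09) = 5.375 Ω
Seg 2: A = πr² = π(1.6600e-04 m)² = 8.657e-08 m²
R_2 = (6.79×10^-8)(0.44)/(8.657e-08) = 0.3451 Ω
Seg 3: A = πr² = π(1.2700e-04 m)² = 5.067e-08 m²
R_3 = (6.79×10^-8)(0.989)/(5.067e-08) = 1.325 Ω
R_total = R_1 + R_2 + R_3 = 7.05 Ω

7.05 Ω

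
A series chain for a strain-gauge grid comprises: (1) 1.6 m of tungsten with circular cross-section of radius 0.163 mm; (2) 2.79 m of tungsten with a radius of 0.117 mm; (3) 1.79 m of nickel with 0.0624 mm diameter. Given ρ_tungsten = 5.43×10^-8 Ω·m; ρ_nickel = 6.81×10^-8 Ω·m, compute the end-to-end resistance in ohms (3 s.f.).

44.4 Ω

Seg 1: A = πr² = π(1.6300e-04 m)² = 8.347e-08 m²
R_1 = (5.43×10^-8)(1.6)/(8.347e-08) = 1.041 Ω
Seg 2: A = πr² = π(1.1700e-04 m)² = 4.301e-08 m²
R_2 = (5.43×10^-8)(2.79)/(4.301e-08) = 3.523 Ω
Seg 3: A = π(d/2)² = π(3.1200e-05 m)² = 3.058e-09 m²
R_3 = (6.81×10^-8)(1.79)/(3.058e-09) = 39.86 Ω
R_total = R_1 + R_2 + R_3 = 44.4 Ω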